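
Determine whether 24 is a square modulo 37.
By Euler's criterion: 24^{18} ≡ 36 (mod 37). Since this equals -1 (≡ 36), 24 is not a QR.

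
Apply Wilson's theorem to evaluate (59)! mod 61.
(60)! = (59)! × (60) ≡ -1 mod 61. So (59)! ≡ -1 × (60)^(-1) ≡ (-1)×(-1) = 1 mod 61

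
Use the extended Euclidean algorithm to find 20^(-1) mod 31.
Extended GCD: 20(14) + 31(-9) = 1. So 20^(-1) ≡ 14 mod 31. Verify: 20 × 14 = 280 ≡ 1 mod 31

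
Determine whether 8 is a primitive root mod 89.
8^{11} ≡ 1 (mod 89) and 11 < 88, so ord_89(8) = 11 ≠ 88 and 8 is not a primitive root.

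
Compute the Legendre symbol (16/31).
(16/31) = 16^{15} mod 31 = 1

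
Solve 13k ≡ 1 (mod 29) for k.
Since 29 is prime, by Fermat 13^(-1) ≡ 13^{27} ≡ 9 (mod 29). Verify: 13 × 9 = 117 ≡ 1 (mod 29)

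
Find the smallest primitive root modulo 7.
g = 3. Powers: [3, 2, 6, 4, 5, 1] generates all 6 non-zero residues.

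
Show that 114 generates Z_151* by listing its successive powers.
114^1, 114^2, ..., 114^{150} mod 151: [114, 10, 83, 100, 75, 94, 146, 34, 101, 38, 104, 78, 134, 25, 132, 99, 112, 84, 63, 85, 26, 95, 109, 44, 33, 138, 28, 21, 129, 59, 82, 137, 65, 11, 46, 110, 7, 43, 70, 128, 96, 72, 54, 116, 87, 103, 115, 124, 93, 32, 24, 18, 89, 29, 135, 139, 142, 31, 61, 8, 6, 80, 60, 45, 147, 148, 111, 121, 53, 2, 77, 20, 15, 49, 150, 37, 141, 68, 51, 76, 57, 5, 117, 50, 113, 47, 73, 17, 126, 19, 52, 39, 67, 88, 66, 125, 56, 42, 107, 118, 13, 123, 130, 22, 92, 69, 14, 86, 140, 105, 41, 144, 108, 81, 23, 55, 79, 97, 35, 64, 48, 36, 27, 58, 119, 127, 133, 62, 122, 16, 12, 9, 120, 90, 143, 145, 71, 91, 106, 4, 3, 40, 30, 98, 149, 74, 131, 136, 102, 1]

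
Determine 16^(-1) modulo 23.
Since 23 is prime, by Fermat 16^(-1) ≡ 16^{21} ≡ 13 mod 23. Verify: 16 × 13 = 208 ≡ 1 mod 23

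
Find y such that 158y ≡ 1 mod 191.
Since 191 is prime, by Fermat 158^(-1) ≡ 158^{189} ≡ 81 mod 191. Verify: 158 × 81 = 12798 ≡ 1 mod 191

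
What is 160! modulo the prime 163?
(162)! = (160)! × (161) × (162) ≡ -1 mod 163. So (160)! ≡ -1 × [(162)(161)]^(-1) ≡ 81 mod 163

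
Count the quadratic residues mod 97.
For prime 97, there are (p-1)/2 = (97-1)/2 = 48 quadratic residues (excluding 0).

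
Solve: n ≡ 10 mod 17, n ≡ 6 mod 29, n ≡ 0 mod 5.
M = 17 × 29 × 5 = 2465. M₁ = 145, y₁ ≡ 2 mod 17. M₂ = 85, y₂ ≡ 14 mod 29. M₃ = 493, y₃ ≡ 2 mod 5. n = 10×145×2 + 6×85×14 + 0×493×2 ≡ 180 mod 2465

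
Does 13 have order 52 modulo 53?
13^{13} ≡ 1 mod 53 and 13 < 52, so ord_53(13) = 13 ≠ 52 and 13 is not a primitive root.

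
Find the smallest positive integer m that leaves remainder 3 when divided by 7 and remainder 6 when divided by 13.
M = 7 × 13 = 91. M₁ = 13, y₁ ≡ 6 mod 7. M₂ = 7, y₂ ≡ 2 mod 13. m = 3×13×6 + 6×7×2 ≡ 45 mod 91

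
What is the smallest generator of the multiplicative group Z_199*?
g = 3. For each prime q|198: 3^{99}≡198, 3^{66}≡106, 3^{18}≡125, none ≡ 1, so ord_199(3) = 198 and 3 is a primitive root.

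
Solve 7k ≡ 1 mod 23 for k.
Since 23 is prime, by Fermat 7^(-1) ≡ 7^{21} ≡ 10 mod 23. Verify: 7 × 10 = 70 ≡ 1 mod 23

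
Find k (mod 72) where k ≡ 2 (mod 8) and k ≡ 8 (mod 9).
M = 8 × 9 = 72. M₁ = 9, y₁ ≡ 1 (mod 8). M₂ = 8, y₂ ≡ 8 (mod 9). k = 2×9×1 + 8×8×8 ≡ 26 (mod 72)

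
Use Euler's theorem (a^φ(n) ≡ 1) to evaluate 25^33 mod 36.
By Euler: 25^{12} ≡ 1 (mod 36) since gcd(25, 36) = 1. 33 = 2×12 + 9. So 25^{33} ≡ 25^{9} ≡ 1 (mod 36)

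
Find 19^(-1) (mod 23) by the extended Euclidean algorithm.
Extended GCD: 19(-6) + 23(5) = 1. So 19^(-1) ≡ -6 ≡ 17 (mod 23). Verify: 19 × 17 = 323 ≡ 1 (mod 23)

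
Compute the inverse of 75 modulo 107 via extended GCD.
Extended GCD: 75(10) + 107(-7) = 1. So 75^(-1) ≡ 10 (mod 107). Verify: 75 × 10 = 750 ≡ 1 (mod 107)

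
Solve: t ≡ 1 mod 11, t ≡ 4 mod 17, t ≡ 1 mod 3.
M = 11 × 17 × 3 = 561. M₁ = 51, y₁ ≡ 8 mod 11. M₂ = 33, y₂ ≡ 16 mod 17. M₃ = 187, y₃ ≡ 1 mod 3. t = 1×51×8 + 4×33×16 + 1×187×1 ≡ 463 mod 561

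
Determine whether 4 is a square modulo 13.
By Euler's criterion: 4^{6} ≡ 1 mod 13. Since this equals 1, 4 is a QR.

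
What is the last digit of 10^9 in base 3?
Using Fermat: 10^{2} ≡ 1 mod 3. 9 ≡ 1 mod 2. So 10^{9} ≡ 10^{1} ≡ 1 mod 3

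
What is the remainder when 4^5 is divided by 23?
By repeated squaring mod 23: 4^{1}≡4, 4^{2}≡16, 4^{4}≡3. Then 4^{5} = 4^{4+1} ≡ 3 × 4 ≡ 12 mod 23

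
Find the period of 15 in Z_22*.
Powers of 15 mod 22: 15^1≡15, 15^2≡5, 15^3≡9, 15^4≡3, 15^5≡1. So the order of 15 is 5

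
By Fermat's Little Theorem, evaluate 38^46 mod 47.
By Fermat's Little Theorem, 38^{46} ≡ 1 (mod 47) since 47 is prime and gcd(38, 47) = 1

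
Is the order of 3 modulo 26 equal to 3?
Powers of 3 mod 26: 3^1≡3, 3^2≡9, 3^3≡1. First k with 3^k≡1 is k=3. Yes, ord_26(3) = 3.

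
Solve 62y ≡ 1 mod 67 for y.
Since 67 is prime, by Fermat 62^(-1) ≡ 62^{65} ≡ 40 mod 67. Verify: 62 × 40 = 2480 ≡ 1 mod 67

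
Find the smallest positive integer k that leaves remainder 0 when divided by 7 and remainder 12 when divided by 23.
M = 7 × 23 = 161. M₁ = 23, y₁ ≡ 4 (mod 7). M₂ = 7, y₂ ≡ 10 (mod 23). k = 0×23×4 + 12×7×10 ≡ 35 (mod 161)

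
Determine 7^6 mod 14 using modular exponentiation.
By repeated squaring (mod 14): 7^{1}≡7, 7^{2}≡7, 7^{4}≡7. Then 7^{6} = 7^{4+2} ≡ 7 × 7 ≡ 7 (mod 14)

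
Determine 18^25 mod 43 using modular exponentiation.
By repeated squaring mod 43: 18^{1}≡18, 18^{2}≡23, 18^{4}≡13, 18^{8}≡40, 18^{16}≡9. Then 18^{25} = 18^{16+8+1} ≡ 9 × 40 × 18 ≡ 30 mod 43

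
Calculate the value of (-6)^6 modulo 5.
Using Fermat: (-6)^{4} ≡ 1 (mod 5). 6 ≡ 2 (mod 4). So (-6)^{6} ≡ (-6)^{2} ≡ 1 (mod 5)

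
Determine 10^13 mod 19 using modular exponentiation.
By repeated squaring (mod 19): 10^{1}≡10, 10^{2}≡5, 10^{4}≡6, 10^{8}≡17. Then 10^{13} = 10^{8+4+1} ≡ 17 × 6 × 10 ≡ 13 (mod 19)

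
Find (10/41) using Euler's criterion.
(10/41) = 10^{20} mod 41 = 1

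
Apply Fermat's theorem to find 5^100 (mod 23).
By Fermat: 5^{22} ≡ 1 (mod 23). 100 = 4×22 + 12. So 5^{100} ≡ 5^{12} ≡ 18 (mod 23)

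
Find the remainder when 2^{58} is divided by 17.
By Fermat: 2^{16} ≡ 1 mod 17. 58 = 3×16 + 10. So 2^{58} ≡ 2^{10} ≡ 4 mod 17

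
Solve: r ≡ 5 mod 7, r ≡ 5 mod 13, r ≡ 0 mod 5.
M = 7 × 13 × 5 = 455. M₁ = 65, y₁ ≡ 4 mod 7. M₂ = 35, y₂ ≡ 3 mod 13. M₃ = 91, y₃ ≡ 1 mod 5. r = 5×65×4 + 5×35×3 + 0×91×1 ≡ 5 mod 455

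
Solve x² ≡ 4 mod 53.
The square roots of 4 mod 53 are 51 and 2. Verify: 51² = 2601 ≡ 4 mod 53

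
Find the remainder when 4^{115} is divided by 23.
By Fermat: 4^{22} ≡ 1 mod 23. 115 = 5×22 + 5. So 4^{115} ≡ 4^{5} ≡ 12 mod 23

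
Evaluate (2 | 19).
(2/19) = 2^{9} mod 19 = -1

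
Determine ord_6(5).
Powers of 5 mod 6: 5^1≡5, 5^2≡1. So the order of 5 is 2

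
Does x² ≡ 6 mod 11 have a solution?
By Euler's criterion: 6^{5} ≡ 10 mod 11. Since this equals -1 (≡ 10), 6 is not a QR.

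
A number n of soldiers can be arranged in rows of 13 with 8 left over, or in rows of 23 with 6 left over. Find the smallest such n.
M = 13 × 23 = 299. M₁ = 23, y₁ ≡ 4 (mod 13). M₂ = 13, y₂ ≡ 16 (mod 23). n = 8×23×4 + 6×13×16 ≡ 190 (mod 299)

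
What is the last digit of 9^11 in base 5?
Using Fermat: 9^{4} ≡ 1 (mod 5). 11 ≡ 3 (mod 4). So 9^{11} ≡ 9^{3} ≡ 4 (mod 5)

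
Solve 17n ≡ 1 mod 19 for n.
Since 19 is prime, by Fermat 17^(-1) ≡ 17^{17} ≡ 9 mod 19. Verify: 17 × 9 = 153 ≡ 1 mod 19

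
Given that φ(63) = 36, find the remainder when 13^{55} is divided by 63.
By Euler: 13^{36} ≡ 1 (mod 63) since gcd(13, 63) = 1. 55 = 1×36 + 19. So 13^{55} ≡ 13^{19} ≡ 13 (mod 63)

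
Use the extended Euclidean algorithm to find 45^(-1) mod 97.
Extended GCD: 45(-28) + 97(13) = 1. So 45^(-1) ≡ -28 ≡ 69 (mod 97). Verify: 45 × 69 = 3105 ≡ 1 (mod 97)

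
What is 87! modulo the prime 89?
(88)! = (87)! × (88) ≡ -1 (mod 89). So (87)! ≡ -1 × (88)^(-1) ≡ (-1)×(-1) = 1 (mod 89)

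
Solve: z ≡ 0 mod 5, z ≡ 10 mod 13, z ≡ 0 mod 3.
M = 5 × 13 × 3 = 195. M₁ = 39, y₁ ≡ 4 mod 5. M₂ = 15, y₂ ≡ 7 mod 13. M₃ = 65, y₃ ≡ 2 mod 3. z = 0×39×4 + 10×15×7 + 0×65×2 ≡ 75 mod 195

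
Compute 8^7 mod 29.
By repeated squaring (mod 29): 8^{1}≡8, 8^{2}≡6, 8^{4}≡7. Then 8^{7} = 8^{4+2+1} ≡ 7 × 6 × 8 ≡ 17 (mod 29)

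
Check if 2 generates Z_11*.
ord_11(2) divides 10. For each prime q|10: 2^{5}≡10, 2^{2}≡4, none ≡ 1. So 2 has order 10 and is a primitive root mod 11.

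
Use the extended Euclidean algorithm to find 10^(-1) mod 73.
Extended GCD: 10(22) + 73(-3) = 1. So 10^(-1) ≡ 22 (mod 73). Verify: 10 × 22 = 220 ≡ 1 (mod 73)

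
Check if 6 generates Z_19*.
6^{9} ≡ 1 mod 19 and 9 < 18, so ord_19(6) = 9 ≠ 18 and 6 is not a primitive root.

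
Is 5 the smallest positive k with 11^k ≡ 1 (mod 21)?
Powers of 11 mod 21: 11^1≡11, 11^2≡16, 11^3≡8, 11^4≡4, 11^5≡2, 11^6≡1. 11^5≡2≢1, so ord ≠ 5. No, the actual order is 6.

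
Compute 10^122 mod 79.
Using Fermat: 10^{78} ≡ 1 mod 79. 122 ≡ 44 mod 78. So 10^{122} ≡ 10^{44} ≡ 65 mod 79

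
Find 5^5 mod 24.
By repeated squaring mod 24: 5^{1}≡5, 5^{2}≡1, 5^{4}≡1. Then 5^{5} = 5^{4+1} ≡ 1 × 5 ≡ 5 mod 24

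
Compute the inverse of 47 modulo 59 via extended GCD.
Extended GCD: 47(-5) + 59(4) = 1. So 47^(-1) ≡ -5 ≡ 54 mod 59. Verify: 47 × 54 = 2538 ≡ 1 mod 59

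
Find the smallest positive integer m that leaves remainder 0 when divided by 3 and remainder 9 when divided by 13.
M = 3 × 13 = 39. M₁ = 13, y₁ ≡ 1 (mod 3). M₂ = 3, y₂ ≡ 9 (mod 13). m = 0×13×1 + 9×3×9 ≡ 9 (mod 39)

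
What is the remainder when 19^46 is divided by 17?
Using Fermat: 19^{16} ≡ 1 mod 17. 46 ≡ 14 mod 16. So 19^{46} ≡ 19^{14} ≡ 13 mod 17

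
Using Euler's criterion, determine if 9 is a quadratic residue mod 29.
By Euler's criterion: 9^{14} ≡ 1 mod 29. Since this equals 1, 9 is a QR.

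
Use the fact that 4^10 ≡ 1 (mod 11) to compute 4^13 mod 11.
By Fermat: 4^{10} ≡ 1 (mod 11). So 4^{13} = 4^{10} · 4^{3} ≡ 4^{3} ≡ 9 (mod 11)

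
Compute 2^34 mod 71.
By repeated squaring mod 71: 2^{1}≡2, 2^{2}≡4, 2^{4}≡16, 2^{8}≡43, 2^{16}≡3, 2^{32}≡9. Then 2^{34} = 2^{32+2} ≡ 9 × 4 ≡ 36 mod 71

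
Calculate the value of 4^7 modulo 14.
By repeated squaring (mod 14): 4^{1}≡4, 4^{2}≡2, 4^{4}≡4. Then 4^{7} = 4^{4+2+1} ≡ 4 × 2 × 4 ≡ 4 (mod 14)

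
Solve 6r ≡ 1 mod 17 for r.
Since 17 is prime, by Fermat 6^(-1) ≡ 6^{15} ≡ 3 mod 17. Verify: 6 × 3 = 18 ≡ 1 mod 17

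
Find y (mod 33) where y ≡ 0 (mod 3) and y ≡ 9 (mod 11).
M = 3 × 11 = 33. M₁ = 11, y₁ ≡ 2 (mod 3). M₂ = 3, y₂ ≡ 4 (mod 11). y = 0×11×2 + 9×3×4 ≡ 9 (mod 33)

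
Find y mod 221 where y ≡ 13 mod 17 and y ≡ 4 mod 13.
M = 17 × 13 = 221. M₁ = 13, y₁ ≡ 4 mod 17. M₂ = 17, y₂ ≡ 10 mod 13. y = 13×13×4 + 4×17×10 ≡ 30 mod 221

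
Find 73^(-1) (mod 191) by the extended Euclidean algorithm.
Extended GCD: 73(-34) + 191(13) = 1. So 73^(-1) ≡ -34 ≡ 157 (mod 191). Verify: 73 × 157 = 11461 ≡ 1 (mod 191)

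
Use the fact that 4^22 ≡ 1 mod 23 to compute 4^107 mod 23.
By Fermat: 4^{22} ≡ 1 mod 23. 107 = 4×22 + 19. So 4^{107} ≡ 4^{19} ≡ 9 mod 23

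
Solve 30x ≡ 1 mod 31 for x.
Since 31 is prime, by Fermat 30^(-1) ≡ 30^{29} ≡ 30 mod 31. Verify: 30 × 30 = 900 ≡ 1 mod 31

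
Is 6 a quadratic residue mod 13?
By Euler's criterion: 6^{6} ≡ 12 (mod 13). Since this equals -1 (≡ 12), 6 is not a QR.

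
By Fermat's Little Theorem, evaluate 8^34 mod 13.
By Fermat: 8^{12} ≡ 1 (mod 13). 34 = 2×12 + 10. So 8^{34} ≡ 8^{10} ≡ 12 (mod 13)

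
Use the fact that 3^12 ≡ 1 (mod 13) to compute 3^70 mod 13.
By Fermat: 3^{12} ≡ 1 (mod 13). 70 = 5×12 + 10. So 3^{70} ≡ 3^{10} ≡ 3 (mod 13)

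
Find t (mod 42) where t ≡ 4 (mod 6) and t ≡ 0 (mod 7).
M = 6 × 7 = 42. M₁ = 7, y₁ ≡ 1 (mod 6). M₂ = 6, y₂ ≡ 6 (mod 7). t = 4×7×1 + 0×6×6 ≡ 28 (mod 42)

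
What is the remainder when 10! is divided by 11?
By Wilson's theorem, (10)! ≡ -1 ≡ 10 (mod 11)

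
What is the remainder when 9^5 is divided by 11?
By repeated squaring mod 11: 9^{1}≡9, 9^{2}≡4, 9^{4}≡5. Then 9^{5} = 9^{4+1} ≡ 5 × 9 ≡ 1 mod 11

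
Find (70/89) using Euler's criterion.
(70/89) = 70^{44} mod 89 = -1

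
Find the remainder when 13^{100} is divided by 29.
By Fermat: 13^{28} ≡ 1 mod 29. 100 = 3×28 + 16. So 13^{100} ≡ 13^{16} ≡ 24 mod 29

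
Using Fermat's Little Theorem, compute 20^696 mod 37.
By Fermat: 20^{36} ≡ 1 (mod 37). 696 ≡ 12 (mod 36). So 20^{696} ≡ 20^{12} ≡ 26 (mod 37)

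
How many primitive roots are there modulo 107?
A prime p has φ(p-1) primitive roots; here φ(106) = 52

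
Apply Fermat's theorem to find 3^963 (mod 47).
By Fermat: 3^{46} ≡ 1 (mod 47). 963 ≡ 43 (mod 46). So 3^{963} ≡ 3^{43} ≡ 7 (mod 47)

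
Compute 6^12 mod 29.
By repeated squaring (mod 29): 6^{1}≡6, 6^{2}≡7, 6^{4}≡20, 6^{8}≡23. Then 6^{12} = 6^{8+4} ≡ 23 × 20 ≡ 25 (mod 29)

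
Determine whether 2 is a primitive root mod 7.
2^{3} ≡ 1 mod 7 and 3 < 6, so ord_7(2) = 3 ≠ 6 and 2 is not a primitive root.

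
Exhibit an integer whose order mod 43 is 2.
42 has order 2 mod 43 since 42^{2} ≡ 1 (mod 43) and no smaller power works.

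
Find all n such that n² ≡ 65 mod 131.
The square roots of 65 mod 131 are 117 and 14. Verify: 117² = 13689 ≡ 65 mod 131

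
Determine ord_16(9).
Powers of 9 mod 16: 9^1≡9, 9^2≡1. ord_16(9) = 2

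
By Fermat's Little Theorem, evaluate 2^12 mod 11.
By Fermat: 2^{10} ≡ 1 mod 11. So 2^{12} = 2^{10} · 2^{2} ≡ 2^{2} ≡ 4 mod 11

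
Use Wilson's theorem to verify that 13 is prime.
(12)! mod 13 = 12. Since this equals -1 (mod 13), Wilson confirms 13 is prime.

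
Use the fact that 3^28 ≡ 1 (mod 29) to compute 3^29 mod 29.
By Fermat: 3^{28} ≡ 1 (mod 29). So 3^{29} = 3^{28} · 3^{1} ≡ 3^{1} ≡ 3 (mod 29)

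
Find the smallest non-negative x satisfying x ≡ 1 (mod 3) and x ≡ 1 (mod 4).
M = 3 × 4 = 12. M₁ = 4, y₁ ≡ 1 (mod 3). M₂ = 3, y₂ ≡ 3 (mod 4). x = 1×4×1 + 1×3×3 ≡ 1 (mod 12)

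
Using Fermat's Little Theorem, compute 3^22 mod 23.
By Fermat's Little Theorem, 3^{22} ≡ 1 (mod 23) since 23 is prime and gcd(3, 23) = 1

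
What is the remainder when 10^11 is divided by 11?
Using Fermat: 10^{10} ≡ 1 (mod 11). 11 ≡ 1 (mod 10). So 10^{11} ≡ 10^{1} ≡ 10 (mod 11)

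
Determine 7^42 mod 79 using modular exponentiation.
By repeated squaring mod 79: 7^{1}≡7, 7^{2}≡49, 7^{4}≡31, 7^{8}≡13, 7^{16}≡11, 7^{32}≡42. Then 7^{42} = 7^{32+8+2} ≡ 42 × 13 × 49 ≡ 52 mod 79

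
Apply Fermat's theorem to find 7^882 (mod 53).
By Fermat: 7^{52} ≡ 1 (mod 53). 882 ≡ 50 (mod 52). So 7^{882} ≡ 7^{50} ≡ 13 (mod 53)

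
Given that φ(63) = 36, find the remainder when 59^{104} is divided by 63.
By Euler: 59^{36} ≡ 1 mod 63 since gcd(59, 63) = 1. 104 = 2×36 + 32. So 59^{104} ≡ 59^{32} ≡ 16 mod 63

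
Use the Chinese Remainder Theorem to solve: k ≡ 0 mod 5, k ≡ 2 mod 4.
M = 5 × 4 = 20. M₁ = 4, y₁ ≡ 4 mod 5. M₂ = 5, y₂ ≡ 1 mod 4. k = 0×4×4 + 2×5×1 ≡ 10 mod 20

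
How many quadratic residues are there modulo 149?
The squaring map on Z_149* is 2-to-1, so there are (148)/2 = 74 QRs.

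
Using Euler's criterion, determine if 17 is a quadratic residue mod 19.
By Euler's criterion: 17^{9} ≡ 1 (mod 19). Since this equals 1, 17 is a QR.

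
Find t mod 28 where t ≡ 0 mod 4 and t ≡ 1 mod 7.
M = 4 × 7 = 28. M₁ = 7, y₁ ≡ 3 mod 4. M₂ = 4, y₂ ≡ 2 mod 7. t = 0×7×3 + 1×4×2 ≡ 8 mod 28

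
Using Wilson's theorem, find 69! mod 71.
(70)! = (69)! × (70) ≡ -1 (mod 71). So (69)! ≡ -1 × (70)^(-1) ≡ (-1)×(-1) = 1 (mod 71)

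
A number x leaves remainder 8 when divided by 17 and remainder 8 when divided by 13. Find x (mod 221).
M = 17 × 13 = 221. M₁ = 13, y₁ ≡ 4 (mod 17). M₂ = 17, y₂ ≡ 10 (mod 13). x = 8×13×4 + 8×17×10 ≡ 8 (mod 221)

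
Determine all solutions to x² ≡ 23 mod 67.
The square roots of 23 mod 67 are 36 and 31. Verify: 36² = 1296 ≡ 23 mod 67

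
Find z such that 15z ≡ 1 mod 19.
Since 19 is prime, by Fermat 15^(-1) ≡ 15^{17} ≡ 14 mod 19. Verify: 15 × 14 = 210 ≡ 1 mod 19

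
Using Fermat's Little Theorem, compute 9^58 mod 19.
By Fermat: 9^{18} ≡ 1 mod 19. 58 = 3×18 + 4. So 9^{58} ≡ 9^{4} ≡ 6 mod 19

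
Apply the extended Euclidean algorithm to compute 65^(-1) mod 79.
Extended GCD: 65(-17) + 79(14) = 1. So 65^(-1) ≡ -17 ≡ 62 mod 79. Verify: 65 × 62 = 4030 ≡ 1 mod 79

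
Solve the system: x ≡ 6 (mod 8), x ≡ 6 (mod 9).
M = 8 × 9 = 72. M₁ = 9, y₁ ≡ 1 (mod 8). M₂ = 8, y₂ ≡ 8 (mod 9). x = 6×9×1 + 6×8×8 ≡ 6 (mod 72)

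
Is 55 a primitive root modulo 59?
ord_59(55) divides 58. For each prime q|58: 55^{29}≡58, 55^{2}≡16, none ≡ 1. So 55 has order 58 and is a primitive root mod 59.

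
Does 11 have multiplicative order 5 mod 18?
Powers of 11 mod 18: 11^1≡11, 11^2≡13, 11^3≡17, 11^4≡7, 11^5≡5, 11^6≡1. 11^5≡5≢1, so ord ≠ 5. No, the actual order is 6.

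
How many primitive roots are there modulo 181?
There are φ(181-1) = φ(180) = 48 primitive roots modulo 181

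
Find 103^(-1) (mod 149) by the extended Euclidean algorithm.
Extended GCD: 103(68) + 149(-47) = 1. So 103^(-1) ≡ 68 (mod 149). Verify: 103 × 68 = 7004 ≡ 1 (mod 149)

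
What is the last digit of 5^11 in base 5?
By repeated squaring (mod 5): 5^{1}≡0, 5^{2}≡0, 5^{4}≡0, 5^{8}≡0. Then 5^{11} = 5^{8+2+1} ≡ 0 × 0 × 0 ≡ 0 (mod 5)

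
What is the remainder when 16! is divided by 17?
By Wilson's theorem, (16)! ≡ -1 ≡ 16 mod 17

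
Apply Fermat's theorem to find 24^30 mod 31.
By Fermat's Little Theorem, 24^{30} ≡ 1 mod 31 since 31 is prime and gcd(24, 31) = 1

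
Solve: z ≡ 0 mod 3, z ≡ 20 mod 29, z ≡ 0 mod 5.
M = 3 × 29 × 5 = 435. M₁ = 145, y₁ ≡ 1 mod 3. M₂ = 15, y₂ ≡ 2 mod 29. M₃ = 87, y₃ ≡ 3 mod 5. z = 0×145×1 + 20×15×2 + 0×87×3 ≡ 165 mod 435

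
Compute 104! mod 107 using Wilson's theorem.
(106)! = (104)! × (105) × (106) ≡ -1 mod 107. So (104)! ≡ -1 × [(106)(105)]^(-1) ≡ 53 mod 107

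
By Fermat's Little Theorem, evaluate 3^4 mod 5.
By Fermat's Little Theorem, 3^{4} ≡ 1 mod 5 since 5 is prime and gcd(3, 5) = 1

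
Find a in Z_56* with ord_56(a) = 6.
47 has order 6 mod 56 since 47^{6} ≡ 1 mod 56 and no smaller power works.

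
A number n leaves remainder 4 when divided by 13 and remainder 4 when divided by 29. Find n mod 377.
M = 13 × 29 = 377. M₁ = 29, y₁ ≡ 9 mod 13. M₂ = 13, y₂ ≡ 9 mod 29. n = 4×29×9 + 4×13×9 ≡ 4 mod 377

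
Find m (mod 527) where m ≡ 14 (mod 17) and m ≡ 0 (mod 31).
M = 17 × 31 = 527. M₁ = 31, y₁ ≡ 11 (mod 17). M₂ = 17, y₂ ≡ 11 (mod 31). m = 14×31×11 + 0×17×11 ≡ 31 (mod 527)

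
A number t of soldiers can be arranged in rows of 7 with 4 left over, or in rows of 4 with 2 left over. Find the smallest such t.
M = 7 × 4 = 28. M₁ = 4, y₁ ≡ 2 mod 7. M₂ = 7, y₂ ≡ 3 mod 4. t = 4×4×2 + 2×7×3 ≡ 18 mod 28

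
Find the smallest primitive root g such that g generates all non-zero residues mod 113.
g = 3. For each prime q|112: 3^{56}≡112, 3^{16}≡49, none ≡ 1, so ord_113(3) = 112 and 3 is a primitive root.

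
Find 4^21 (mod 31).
By repeated squaring (mod 31): 4^{1}≡4, 4^{2}≡16, 4^{4}≡8, 4^{8}≡2, 4^{16}≡4. Then 4^{21} = 4^{16+4+1} ≡ 4 × 8 × 4 ≡ 4 (mod 31)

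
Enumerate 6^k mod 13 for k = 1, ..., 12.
6^1, 6^2, ..., 6^{12} mod 13: [6, 10, 8, 9, 2, 12, 7, 3, 5, 4, 11, 1]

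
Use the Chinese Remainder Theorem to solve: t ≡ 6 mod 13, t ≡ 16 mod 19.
M = 13 × 19 = 247. M₁ = 19, y₁ ≡ 11 mod 13. M₂ = 13, y₂ ≡ 3 mod 19. t = 6×19×11 + 16×13×3 ≡ 149 mod 247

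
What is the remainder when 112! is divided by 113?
By Wilson's theorem, (112)! ≡ -1 ≡ 112 mod 113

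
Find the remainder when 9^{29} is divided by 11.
By Fermat: 9^{10} ≡ 1 mod 11. 29 = 2×10 + 9. So 9^{29} ≡ 9^{9} ≡ 5 mod 11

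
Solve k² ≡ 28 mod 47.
The square roots of 28 mod 47 are 34 and 13. Verify: 34² = 1156 ≡ 28 mod 47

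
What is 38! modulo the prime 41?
(40)! = (38)! × (39) × (40) ≡ -1 (mod 41). So (38)! ≡ -1 × [(40)(39)]^(-1) ≡ 20 (mod 41)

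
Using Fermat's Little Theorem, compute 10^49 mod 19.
By Fermat: 10^{18} ≡ 1 (mod 19). 49 = 2×18 + 13. So 10^{49} ≡ 10^{13} ≡ 13 (mod 19)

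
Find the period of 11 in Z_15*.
Powers of 11 mod 15: 11^1≡11, 11^2≡1. So the order of 11 is 2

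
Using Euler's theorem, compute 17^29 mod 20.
By Euler: 17^{8} ≡ 1 mod 20 since gcd(17, 20) = 1. 29 = 3×8 + 5. So 17^{29} ≡ 17^{5} ≡ 17 mod 20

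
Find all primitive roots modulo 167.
There are φ(166) = 82 primitive roots mod 167: {5, 10, 13, 15, 17, 20, 23, 26, 30, 34, 35, 37, 39, 40, 41, 43, 45, 46, 51, 52, 53, 55, 59, 60, 67, 68, 69, 70, 71, 73, 74, 78, 79, 80, 82, 83, 86, 90, 91, 92, 95, 101, 102, 103, 104, 105, 106, 109, 110, 111, 113, 117, 118, 119, 120, 123, 125, 129, 131, 134, 135, 136, 138, 139, 140, 142, 143, 145, 146, 148, 149, 151, 153, 155, 156, 158, 159, 160, 161, 163, 164, 165}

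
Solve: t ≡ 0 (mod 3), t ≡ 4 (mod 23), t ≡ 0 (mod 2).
M = 3 × 23 × 2 = 138. M₁ = 46, y₁ ≡ 1 (mod 3). M₂ = 6, y₂ ≡ 4 (mod 23). M₃ = 69, y₃ ≡ 1 (mod 2). t = 0×46×1 + 4×6×4 + 0×69×1 ≡ 96 (mod 138)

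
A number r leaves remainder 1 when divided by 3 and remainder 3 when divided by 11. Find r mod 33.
M = 3 × 11 = 33. M₁ = 11, y₁ ≡ 2 mod 3. M₂ = 3, y₂ ≡ 4 mod 11. r = 1×11×2 + 3×3×4 ≡ 25 mod 33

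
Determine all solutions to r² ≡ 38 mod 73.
The square roots of 38 mod 73 are 44 and 29. Verify: 44² = 1936 ≡ 38 mod 73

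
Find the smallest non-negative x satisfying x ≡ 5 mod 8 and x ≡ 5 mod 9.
M = 8 × 9 = 72. M₁ = 9, y₁ ≡ 1 mod 8. M₂ = 8, y₂ ≡ 8 mod 9. x = 5×9×1 + 5×8×8 ≡ 5 mod 72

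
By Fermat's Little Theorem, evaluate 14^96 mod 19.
By Fermat: 14^{18} ≡ 1 (mod 19). 96 = 5×18 + 6. So 14^{96} ≡ 14^{6} ≡ 7 (mod 19)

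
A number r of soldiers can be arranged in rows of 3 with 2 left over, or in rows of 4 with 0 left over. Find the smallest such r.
M = 3 × 4 = 12. M₁ = 4, y₁ ≡ 1 (mod 3). M₂ = 3, y₂ ≡ 3 (mod 4). r = 2×4×1 + 0×3×3 ≡ 8 (mod 12)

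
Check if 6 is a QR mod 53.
By Euler's criterion: 6^{26} ≡ 1 mod 53. Since this equals 1, 6 is a QR.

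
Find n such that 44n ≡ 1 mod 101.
Since 101 is prime, by Fermat 44^(-1) ≡ 44^{99} ≡ 62 mod 101. Verify: 44 × 62 = 2728 ≡ 1 mod 101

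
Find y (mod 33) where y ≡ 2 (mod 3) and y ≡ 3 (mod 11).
M = 3 × 11 = 33. M₁ = 11, y₁ ≡ 2 (mod 3). M₂ = 3, y₂ ≡ 4 (mod 11). y = 2×11×2 + 3×3×4 ≡ 14 (mod 33)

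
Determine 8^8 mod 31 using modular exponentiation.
By repeated squaring (mod 31): 8^{1}≡8, 8^{2}≡2, 8^{4}≡4, 8^{8}≡16. So 8^{8} ≡ 16 (mod 31)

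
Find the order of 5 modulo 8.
Powers of 5 mod 8: 5^1≡5, 5^2≡1. ord_8(5) = 2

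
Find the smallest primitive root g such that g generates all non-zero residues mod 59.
g = 2. Powers: [2, 4, 8, 16, 32, 5, 10, 20, 40, 21, ...] generates all 58 non-zero residues.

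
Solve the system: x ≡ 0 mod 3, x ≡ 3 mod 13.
M = 3 × 13 = 39. M₁ = 13, y₁ ≡ 1 mod 3. M₂ = 3, y₂ ≡ 9 mod 13. x = 0×13×1 + 3×3×9 ≡ 3 mod 39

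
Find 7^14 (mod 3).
Using Fermat: 7^{2} ≡ 1 (mod 3). 14 ≡ 0 (mod 2). So 7^{14} ≡ 7^{0} ≡ 1 (mod 3)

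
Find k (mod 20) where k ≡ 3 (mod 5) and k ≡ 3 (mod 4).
M = 5 × 4 = 20. M₁ = 4, y₁ ≡ 4 (mod 5). M₂ = 5, y₂ ≡ 1 (mod 4). k = 3×4×4 + 3×5×1 ≡ 3 (mod 20)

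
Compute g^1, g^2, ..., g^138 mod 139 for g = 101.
101^1, 101^2, ..., 101^{138} mod 139: [101, 54, 33, 136, 114, 116, 40, 9, 75, 69, 19, 112, 53, 71, 82, 81, 119, 65, 32, 35, 60, 83, 43, 34, 98, 29, 10, 37, 123, 52, 109, 28, 48, 122, 90, 55, 134, 51, 8, 113, 15, 125, 115, 78, 94, 42, 72, 44, 135, 13, 62, 7, 12, 100, 92, 118, 103, 117, 2, 63, 108, 66, 133, 89, 93, 80, 18, 11, 138, 38, 85, 106, 3, 25, 23, 99, 130, 64, 70, 120, 27, 86, 68, 57, 58, 20, 74, 107, 104, 79, 56, 96, 105, 41, 110, 129, 102, 16, 87, 30, 111, 91, 17, 49, 84, 5, 88, 131, 26, 124, 14, 24, 61, 45, 97, 67, 95, 4, 126, 77, 132, 127, 39, 47, 21, 36, 22, 137, 76, 31, 73, 6, 50, 46, 59, 121, 128, 1]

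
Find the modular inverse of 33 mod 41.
Since 41 is prime, by Fermat 33^(-1) ≡ 33^{39} ≡ 5 (mod 41). Verify: 33 × 5 = 165 ≡ 1 (mod 41)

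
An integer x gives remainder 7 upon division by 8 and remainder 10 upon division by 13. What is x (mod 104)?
M = 8 × 13 = 104. M₁ = 13, y₁ ≡ 5 (mod 8). M₂ = 8, y₂ ≡ 5 (mod 13). x = 7×13×5 + 10×8×5 ≡ 23 (mod 104)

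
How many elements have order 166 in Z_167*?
Number of primitive roots mod 167 = φ(p-1) = φ(166) = 82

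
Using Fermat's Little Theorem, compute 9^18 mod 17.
By Fermat: 9^{16} ≡ 1 mod 17. So 9^{18} = 9^{16} · 9^{2} ≡ 9^{2} ≡ 13 mod 17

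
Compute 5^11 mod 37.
By repeated squaring (mod 37): 5^{1}≡5, 5^{2}≡25, 5^{4}≡33, 5^{8}≡16. Then 5^{11} = 5^{8+2+1} ≡ 16 × 25 × 5 ≡ 2 (mod 37)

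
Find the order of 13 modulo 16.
Powers of 13 mod 16: 13^1≡13, 13^2≡9, 13^3≡5, 13^4≡1. Order = 4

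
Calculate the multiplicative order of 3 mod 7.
Powers of 3 mod 7: 3^1≡3, 3^2≡2, 3^3≡6, 3^4≡4, 3^5≡5, 3^6≡1. ord_7(3) = 6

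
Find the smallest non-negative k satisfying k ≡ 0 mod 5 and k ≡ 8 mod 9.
M = 5 × 9 = 45. M₁ = 9, y₁ ≡ 4 mod 5. M₂ = 5, y₂ ≡ 2 mod 9. k = 0×9×4 + 8×5×2 ≡ 35 mod 45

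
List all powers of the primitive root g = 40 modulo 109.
40^1, 40^2, ..., 40^{108} mod 109: [40, 74, 17, 26, 59, 71, 6, 22, 8, 102, 47, 27, 99, 36, 23, 48, 67, 64, 53, 49, 107, 29, 70, 75, 57, 100, 76, 97, 65, 93, 14, 15, 55, 20, 37, 63, 13, 84, 90, 3, 11, 4, 51, 78, 68, 104, 18, 66, 24, 88, 32, 81, 79, 108, 69, 35, 92, 83, 50, 38, 103, 87, 101, 7, 62, 82, 10, 73, 86, 61, 42, 45, 56, 60, 2, 80, 39, 34, 52, 9, 33, 12, 44, 16, 95, 94, 54, 89, 72, 46, 96, 25, 19, 106, 98, 105, 58, 31, 41, 5, 91, 43, 85, 21, 77, 28, 30, 1]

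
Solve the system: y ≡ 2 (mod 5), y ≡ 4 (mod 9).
M = 5 × 9 = 45. M₁ = 9, y₁ ≡ 4 (mod 5). M₂ = 5, y₂ ≡ 2 (mod 9). y = 2×9×4 + 4×5×2 ≡ 22 (mod 45)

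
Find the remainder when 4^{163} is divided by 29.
By Fermat: 4^{28} ≡ 1 (mod 29). 163 = 5×28 + 23. So 4^{163} ≡ 4^{23} ≡ 13 (mod 29)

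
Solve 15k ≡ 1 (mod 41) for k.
Since 41 is prime, by Fermat 15^(-1) ≡ 15^{39} ≡ 11 (mod 41). Verify: 15 × 11 = 165 ≡ 1 (mod 41)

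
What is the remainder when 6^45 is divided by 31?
Using Fermat: 6^{30} ≡ 1 (mod 31). 45 ≡ 15 (mod 30). So 6^{45} ≡ 6^{15} ≡ 30 (mod 31)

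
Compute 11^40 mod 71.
By repeated squaring mod 71: 11^{1}≡11, 11^{2}≡50, 11^{4}≡15, 11^{8}≡12, 11^{16}≡2, 11^{32}≡4. Then 11^{40} = 11^{32+8} ≡ 4 × 12 ≡ 48 mod 71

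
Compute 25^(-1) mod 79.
Since 79 is prime, by Fermat 25^(-1) ≡ 25^{77} ≡ 19 mod 79. Verify: 25 × 19 = 475 ≡ 1 mod 79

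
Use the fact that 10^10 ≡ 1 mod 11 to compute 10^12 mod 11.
By Fermat: 10^{10} ≡ 1 mod 11. So 10^{12} = 10^{10} · 10^{2} ≡ 10^{2} ≡ 1 mod 11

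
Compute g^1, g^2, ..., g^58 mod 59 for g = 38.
38^1, 38^2, ..., 38^{58} mod 59: [38, 28, 2, 17, 56, 4, 34, 53, 8, 9, 47, 16, 18, 35, 32, 36, 11, 5, 13, 22, 10, 26, 44, 20, 52, 29, 40, 45, 58, 21, 31, 57, 42, 3, 55, 25, 6, 51, 50, 12, 43, 41, 24, 27, 23, 48, 54, 46, 37, 49, 33, 15, 39, 7, 30, 19, 14, 1]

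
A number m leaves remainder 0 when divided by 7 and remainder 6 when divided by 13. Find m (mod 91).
M = 7 × 13 = 91. M₁ = 13, y₁ ≡ 6 (mod 7). M₂ = 7, y₂ ≡ 2 (mod 13). m = 0×13×6 + 6×7×2 ≡ 84 (mod 91)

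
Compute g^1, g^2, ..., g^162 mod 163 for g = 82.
82^1, 82^2, ..., 82^{162} mod 163: [82, 41, 102, 51, 107, 135, 149, 156, 78, 39, 101, 132, 66, 33, 98, 49, 106, 53, 108, 54, 27, 95, 129, 146, 73, 118, 59, 111, 137, 150, 75, 119, 141, 152, 76, 38, 19, 91, 127, 145, 154, 77, 120, 60, 30, 15, 89, 126, 63, 113, 138, 69, 116, 58, 29, 96, 48, 24, 12, 6, 3, 83, 123, 143, 153, 158, 79, 121, 142, 71, 117, 140, 70, 35, 99, 131, 147, 155, 159, 161, 162, 81, 122, 61, 112, 56, 28, 14, 7, 85, 124, 62, 31, 97, 130, 65, 114, 57, 110, 55, 109, 136, 68, 34, 17, 90, 45, 104, 52, 26, 13, 88, 44, 22, 11, 87, 125, 144, 72, 36, 18, 9, 86, 43, 103, 133, 148, 74, 37, 100, 50, 25, 94, 47, 105, 134, 67, 115, 139, 151, 157, 160, 80, 40, 20, 10, 5, 84, 42, 21, 92, 46, 23, 93, 128, 64, 32, 16, 8, 4, 2, 1]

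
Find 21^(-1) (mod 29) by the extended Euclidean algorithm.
Extended GCD: 21(-11) + 29(8) = 1. So 21^(-1) ≡ -11 ≡ 18 (mod 29). Verify: 21 × 18 = 378 ≡ 1 (mod 29)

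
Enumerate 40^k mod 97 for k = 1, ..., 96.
40^1, 40^2, ..., 40^{96} mod 97: [40, 48, 77, 73, 10, 12, 92, 91, 51, 3, 23, 47, 37, 25, 30, 36, 82, 79, 56, 9, 69, 44, 14, 75, 90, 11, 52, 43, 71, 27, 13, 35, 42, 31, 76, 33, 59, 32, 19, 81, 39, 8, 29, 93, 34, 2, 80, 96, 57, 49, 20, 24, 87, 85, 5, 6, 46, 94, 74, 50, 60, 72, 67, 61, 15, 18, 41, 88, 28, 53, 83, 22, 7, 86, 45, 54, 26, 70, 84, 62, 55, 66, 21, 64, 38, 65, 78, 16, 58, 89, 68, 4, 63, 95, 17, 1]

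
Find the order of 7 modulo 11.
Powers of 7 mod 11: 7^1≡7, 7^2≡5, 7^3≡2, 7^4≡3, 7^5≡10, 7^6≡4, 7^7≡6, 7^8≡9, 7^9≡8, 7^10≡1. ord_11(7) = 10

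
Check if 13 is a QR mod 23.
By Euler's criterion: 13^{11} ≡ 1 mod 23. Since this equals 1, 13 is a QR.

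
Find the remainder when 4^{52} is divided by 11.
By Fermat: 4^{10} ≡ 1 (mod 11). 52 = 5×10 + 2. So 4^{52} ≡ 4^{2} ≡ 5 (mod 11)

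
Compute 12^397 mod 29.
Using Fermat: 12^{28} ≡ 1 (mod 29). 397 ≡ 5 (mod 28). So 12^{397} ≡ 12^{5} ≡ 12 (mod 29)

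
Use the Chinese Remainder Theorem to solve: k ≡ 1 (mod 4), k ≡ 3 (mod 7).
M = 4 × 7 = 28. M₁ = 7, y₁ ≡ 3 (mod 4). M₂ = 4, y₂ ≡ 2 (mod 7). k = 1×7×3 + 3×4×2 ≡ 17 (mod 28)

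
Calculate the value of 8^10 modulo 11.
Using Fermat: 8^{10} ≡ 1 mod 11. 10 ≡ 0 mod 10. So 8^{10} ≡ 8^{0} ≡ 1 mod 11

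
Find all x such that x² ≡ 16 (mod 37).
The square roots of 16 mod 37 are 33 and 4. Verify: 33² = 1089 ≡ 16 (mod 37)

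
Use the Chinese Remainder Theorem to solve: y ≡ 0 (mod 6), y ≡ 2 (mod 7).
M = 6 × 7 = 42. M₁ = 7, y₁ ≡ 1 (mod 6). M₂ = 6, y₂ ≡ 6 (mod 7). y = 0×7×1 + 2×6×6 ≡ 30 (mod 42)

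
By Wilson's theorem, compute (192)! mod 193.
By Wilson's theorem, (192)! ≡ -1 ≡ 192 mod 193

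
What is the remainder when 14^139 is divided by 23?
Using Fermat: 14^{22} ≡ 1 (mod 23). 139 ≡ 7 (mod 22). So 14^{139} ≡ 14^{7} ≡ 19 (mod 23)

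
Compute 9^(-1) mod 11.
Since 11 is prime, by Fermat 9^(-1) ≡ 9^{9} ≡ 5 mod 11. Verify: 9 × 5 = 45 ≡ 1 mod 11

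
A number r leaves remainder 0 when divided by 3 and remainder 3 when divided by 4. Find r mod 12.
M = 3 × 4 = 12. M₁ = 4, y₁ ≡ 1 mod 3. M₂ = 3, y₂ ≡ 3 mod 4. r = 0×4×1 + 3×3×3 ≡ 3 mod 12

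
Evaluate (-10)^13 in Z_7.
Using Fermat: (-10)^{6} ≡ 1 mod 7. 13 ≡ 1 mod 6. So (-10)^{13} ≡ (-10)^{1} ≡ 4 mod 7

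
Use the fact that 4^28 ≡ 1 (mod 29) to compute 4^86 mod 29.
By Fermat: 4^{28} ≡ 1 (mod 29). 86 = 3×28 + 2. So 4^{86} ≡ 4^{2} ≡ 16 (mod 29)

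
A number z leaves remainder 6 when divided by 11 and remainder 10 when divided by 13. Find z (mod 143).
M = 11 × 13 = 143. M₁ = 13, y₁ ≡ 6 (mod 11). M₂ = 11, y₂ ≡ 6 (mod 13). z = 6×13×6 + 10×11×6 ≡ 127 (mod 143)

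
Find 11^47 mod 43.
Using Fermat: 11^{42} ≡ 1 mod 43. 47 ≡ 5 mod 42. So 11^{47} ≡ 11^{5} ≡ 16 mod 43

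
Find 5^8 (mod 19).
By repeated squaring (mod 19): 5^{1}≡5, 5^{2}≡6, 5^{4}≡17, 5^{8}≡4. So 5^{8} ≡ 4 (mod 19)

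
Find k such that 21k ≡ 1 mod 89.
Since 89 is prime, by Fermat 21^(-1) ≡ 21^{87} ≡ 17 mod 89. Verify: 21 × 17 = 357 ≡ 1 mod 89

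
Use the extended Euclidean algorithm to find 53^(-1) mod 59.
Extended GCD: 53(-10) + 59(9) = 1. So 53^(-1) ≡ -10 ≡ 49 mod 59. Verify: 53 × 49 = 2597 ≡ 1 mod 59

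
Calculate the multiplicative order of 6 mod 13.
Powers of 6 mod 13: 6^1≡6, 6^2≡10, 6^3≡8, 6^4≡9, 6^5≡2, 6^6≡12, 6^7≡7, 6^8≡3, 6^9≡5, 6^10≡4, 6^11≡11, 6^12≡1. Order = 12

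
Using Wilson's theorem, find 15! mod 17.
(16)! = (15)! × (16) ≡ -1 mod 17. So (15)! ≡ -1 × (16)^(-1) ≡ (-1)×(-1) = 1 mod 17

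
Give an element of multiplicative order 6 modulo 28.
3 has order 6 mod 28 since 3^{6} ≡ 1 mod 28 and no smaller power works.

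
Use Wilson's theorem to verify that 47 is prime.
(46)! mod 47 = 46. Since this equals -1 mod 47, Wilson confirms 47 is prime.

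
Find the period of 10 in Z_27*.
Powers of 10 mod 27: 10^1≡10, 10^2≡19, 10^3≡1. Order = 3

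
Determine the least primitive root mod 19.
g = 2. Powers: [2, 4, 8, 16, 13, 7, 14, 9, ...] generates all 18 non-zero residues.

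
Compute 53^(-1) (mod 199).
Since 199 is prime, by Fermat 53^(-1) ≡ 53^{197} ≡ 184 (mod 199). Verify: 53 × 184 = 9752 ≡ 1 (mod 199)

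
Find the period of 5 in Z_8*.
Powers of 5 mod 8: 5^1≡5, 5^2≡1. ord_8(5) = 2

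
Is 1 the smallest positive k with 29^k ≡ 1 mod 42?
Powers of 29 mod 42: 29^1≡29, 29^2≡1. 29^1≡29≢1, so ord ≠ 1. No, the actual order is 2.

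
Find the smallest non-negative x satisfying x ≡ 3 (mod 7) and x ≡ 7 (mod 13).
M = 7 × 13 = 91. M₁ = 13, y₁ ≡ 6 (mod 7). M₂ = 7, y₂ ≡ 2 (mod 13). x = 3×13×6 + 7×7×2 ≡ 59 (mod 91)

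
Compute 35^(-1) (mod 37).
Since 37 is prime, by Fermat 35^(-1) ≡ 35^{35} ≡ 18 (mod 37). Verify: 35 × 18 = 630 ≡ 1 (mod 37)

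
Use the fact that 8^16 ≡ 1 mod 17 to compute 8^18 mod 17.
By Fermat: 8^{16} ≡ 1 mod 17. So 8^{18} = 8^{16} · 8^{2} ≡ 8^{2} ≡ 13 mod 17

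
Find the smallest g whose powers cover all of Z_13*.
g = 2. Powers: [2, 4, 8, 3, 6, 12, 11, 9, 5, ...] generates all 12 non-zero residues.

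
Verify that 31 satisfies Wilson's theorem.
(30)! mod 31 = 30. Since this equals -1 mod 31, Wilson confirms 31 is prime.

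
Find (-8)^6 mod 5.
Using Fermat: (-8)^{4} ≡ 1 mod 5. 6 ≡ 2 mod 4. So (-8)^{6} ≡ (-8)^{2} ≡ 4 mod 5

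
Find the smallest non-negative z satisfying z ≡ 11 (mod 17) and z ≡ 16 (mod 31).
M = 17 × 31 = 527. M₁ = 31, y₁ ≡ 11 (mod 17). M₂ = 17, y₂ ≡ 11 (mod 31). z = 11×31×11 + 16×17×11 ≡ 419 (mod 527)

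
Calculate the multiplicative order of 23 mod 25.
Powers of 23 mod 25: 23^1≡23, 23^2≡4, 23^3≡17, 23^4≡16, 23^5≡18, 23^6≡14, 23^7≡22, 23^8≡6, 23^9≡13, 23^10≡24, 23^11≡2, 23^12≡21, 23^13≡8, 23^14≡9, 23^15≡7, 23^16≡11, 23^17≡3, 23^18≡19, 23^19≡12, 23^20≡1. So the order of 23 is 20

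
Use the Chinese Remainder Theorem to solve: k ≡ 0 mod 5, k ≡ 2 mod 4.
M = 5 × 4 = 20. M₁ = 4, y₁ ≡ 4 mod 5. M₂ = 5, y₂ ≡ 1 mod 4. k = 0×4×4 + 2×5×1 ≡ 10 mod 20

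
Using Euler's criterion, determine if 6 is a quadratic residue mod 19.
By Euler's criterion: 6^{9} ≡ 1 (mod 19). Since this equals 1, 6 is a QR.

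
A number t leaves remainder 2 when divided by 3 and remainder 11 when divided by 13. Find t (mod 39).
M = 3 × 13 = 39. M₁ = 13, y₁ ≡ 1 (mod 3). M₂ = 3, y₂ ≡ 9 (mod 13). t = 2×13×1 + 11×3×9 ≡ 11 (mod 39)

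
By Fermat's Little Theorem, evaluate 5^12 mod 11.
By Fermat: 5^{10} ≡ 1 mod 11. So 5^{12} = 5^{10} · 5^{2} ≡ 5^{2} ≡ 3 mod 11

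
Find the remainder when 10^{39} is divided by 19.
By Fermat: 10^{18} ≡ 1 mod 19. 39 = 2×18 + 3. So 10^{39} ≡ 10^{3} ≡ 12 mod 19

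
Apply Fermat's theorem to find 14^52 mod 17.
By Fermat: 14^{16} ≡ 1 mod 17. 52 = 3×16 + 4. So 14^{52} ≡ 14^{4} ≡ 13 mod 17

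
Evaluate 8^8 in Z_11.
By repeated squaring mod 11: 8^{1}≡8, 8^{2}≡9, 8^{4}≡4, 8^{8}≡5. So 8^{8} ≡ 5 mod 11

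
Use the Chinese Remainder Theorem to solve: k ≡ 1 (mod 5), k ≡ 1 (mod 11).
M = 5 × 11 = 55. M₁ = 11, y₁ ≡ 1 (mod 5). M₂ = 5, y₂ ≡ 9 (mod 11). k = 1×11×1 + 1×5×9 ≡ 1 (mod 55)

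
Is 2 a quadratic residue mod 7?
By Euler's criterion: 2^{3} ≡ 1 (mod 7). Since this equals 1, 2 is a QR.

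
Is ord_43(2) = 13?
Powers of 2 mod 43: 2^1≡2, 2^2≡4, 2^3≡8, 2^4≡16, 2^5≡32, 2^6≡21, 2^7≡42, 2^8≡41, 2^9≡39, 2^10≡35, 2^11≡27, 2^12≡11, 2^13≡22, 2^14≡1. 2^13≡22≢1, so ord ≠ 13. No, the actual order is 14.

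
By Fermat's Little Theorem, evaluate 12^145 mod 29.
By Fermat: 12^{28} ≡ 1 mod 29. 145 = 5×28 + 5. So 12^{145} ≡ 12^{5} ≡ 12 mod 29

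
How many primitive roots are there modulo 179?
A prime p has φ(p-1) primitive roots; here φ(178) = 88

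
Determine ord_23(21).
Powers of 21 mod 23: 21^1≡21, 21^2≡4, 21^3≡15, 21^4≡16, 21^5≡14, 21^6≡18, 21^7≡10, 21^8≡3, 21^9≡17, 21^10≡12, 21^11≡22, 21^12≡2, 21^13≡19, 21^14≡8, 21^15≡7, 21^16≡9, 21^17≡5, 21^18≡13, 21^19≡20, 21^20≡6, 21^21≡11, 21^22≡1. Order = 22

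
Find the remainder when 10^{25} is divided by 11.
By Fermat: 10^{10} ≡ 1 (mod 11). 25 = 2×10 + 5. So 10^{25} ≡ 10^{5} ≡ 10 (mod 11)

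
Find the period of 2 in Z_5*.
Powers of 2 mod 5: 2^1≡2, 2^2≡4, 2^3≡3, 2^4≡1. So the order of 2 is 4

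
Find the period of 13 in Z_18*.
Powers of 13 mod 18: 13^1≡13, 13^2≡7, 13^3≡1. So the order of 13 is 3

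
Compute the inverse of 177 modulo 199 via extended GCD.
Extended GCD: 177(9) + 199(-8) = 1. So 177^(-1) ≡ 9 mod 199. Verify: 177 × 9 = 1593 ≡ 1 mod 199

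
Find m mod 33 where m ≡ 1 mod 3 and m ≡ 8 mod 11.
M = 3 × 11 = 33. M₁ = 11, y₁ ≡ 2 mod 3. M₂ = 3, y₂ ≡ 4 mod 11. m = 1×11×2 + 8×3×4 ≡ 19 mod 33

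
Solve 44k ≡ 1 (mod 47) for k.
Since 47 is prime, by Fermat 44^(-1) ≡ 44^{45} ≡ 31 (mod 47). Verify: 44 × 31 = 1364 ≡ 1 (mod 47)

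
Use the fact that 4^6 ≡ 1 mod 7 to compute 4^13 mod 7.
By Fermat: 4^{6} ≡ 1 mod 7. 13 = 2×6 + 1. So 4^{13} ≡ 4^{1} ≡ 4 mod 7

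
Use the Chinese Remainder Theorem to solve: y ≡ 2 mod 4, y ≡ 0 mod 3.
M = 4 × 3 = 12. M₁ = 3, y₁ ≡ 3 mod 4. M₂ = 4, y₂ ≡ 1 mod 3. y = 2×3×3 + 0×4×1 ≡ 6 mod 12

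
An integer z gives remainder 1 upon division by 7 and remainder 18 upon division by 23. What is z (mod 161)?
M = 7 × 23 = 161. M₁ = 23, y₁ ≡ 4 (mod 7). M₂ = 7, y₂ ≡ 10 (mod 23). z = 1×23×4 + 18×7×10 ≡ 64 (mod 161)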